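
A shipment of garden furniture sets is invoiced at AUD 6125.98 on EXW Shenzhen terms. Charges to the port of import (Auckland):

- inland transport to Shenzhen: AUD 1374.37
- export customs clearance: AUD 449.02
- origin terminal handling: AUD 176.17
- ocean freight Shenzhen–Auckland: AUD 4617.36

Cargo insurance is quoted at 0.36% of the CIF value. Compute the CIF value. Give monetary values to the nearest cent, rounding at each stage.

Let C be the CIF value. C = EXW price + pre-shipment costs + freight + 0.36% × C
C − 0.36% × C = 6125.98 + 1374.37 + 449.02 + 176.17 + 4617.36
0.9964 × C = 12742.90
C = 12742.90 / 0.9964 = 12788.94
Insurance premium = 0.36% × 12788.94 = 46.04

CIF value: AUD 12788.94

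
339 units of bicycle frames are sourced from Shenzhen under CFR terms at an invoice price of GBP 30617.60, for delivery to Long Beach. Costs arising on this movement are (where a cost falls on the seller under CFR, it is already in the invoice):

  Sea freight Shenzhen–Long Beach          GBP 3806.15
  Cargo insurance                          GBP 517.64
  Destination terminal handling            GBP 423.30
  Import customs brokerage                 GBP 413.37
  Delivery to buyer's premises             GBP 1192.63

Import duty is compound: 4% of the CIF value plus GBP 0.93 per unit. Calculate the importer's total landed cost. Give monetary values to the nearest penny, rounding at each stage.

CFR: the seller pays costs through ocean freight to the destination port, but not insurance.
Already in the invoice (seller's account under CFR): freight — exclude.
CIF value = CFR price + insurance = 30617.60 + 517.64 = 31135.24
Ad valorem component: 31135.24 × 4% = 1245.41
Specific component: 339 × 0.93 = 315.27
Import duty = 1245.41 + 315.27 = 1560.68
Buyer bears: insurance 517.64 + destination terminal 423.30 + brokerage 413.37 + delivery 1192.63 + duty 1560.68 = 4107.62
Landed cost = invoice 30617.60 + 4107.62 = 34725.22

Total landed cost: GBP 34725.22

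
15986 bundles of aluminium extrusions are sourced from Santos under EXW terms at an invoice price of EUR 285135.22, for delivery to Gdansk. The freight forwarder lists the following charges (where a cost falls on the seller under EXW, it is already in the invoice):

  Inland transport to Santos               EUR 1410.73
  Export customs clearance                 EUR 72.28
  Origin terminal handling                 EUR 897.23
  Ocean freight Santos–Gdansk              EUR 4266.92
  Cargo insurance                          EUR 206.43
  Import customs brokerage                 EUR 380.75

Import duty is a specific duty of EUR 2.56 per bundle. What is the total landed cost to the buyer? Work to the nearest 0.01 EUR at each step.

Total landed cost: EUR 333293.72

EXW: the seller makes goods available at their premises; the buyer bears all onward costs.
CIF value = EXW price + inland to port + export clearance + origin terminal + freight + insurance = 285135.22 + 1410.73 + 72.28 + 897.23 + 4266.92 + 206.43 = 291988.81
Import duty = 15986 × 2.56 = 40924.16
Buyer bears: inland to port 1410.73 + export clearance 72.28 + origin terminal 897.23 + freight 4266.92 + insurance 206.43 + brokerage 380.75 + duty 40924.16 = 48158.50
Landed cost = invoice 285135.22 + 48158.50 = 333293.72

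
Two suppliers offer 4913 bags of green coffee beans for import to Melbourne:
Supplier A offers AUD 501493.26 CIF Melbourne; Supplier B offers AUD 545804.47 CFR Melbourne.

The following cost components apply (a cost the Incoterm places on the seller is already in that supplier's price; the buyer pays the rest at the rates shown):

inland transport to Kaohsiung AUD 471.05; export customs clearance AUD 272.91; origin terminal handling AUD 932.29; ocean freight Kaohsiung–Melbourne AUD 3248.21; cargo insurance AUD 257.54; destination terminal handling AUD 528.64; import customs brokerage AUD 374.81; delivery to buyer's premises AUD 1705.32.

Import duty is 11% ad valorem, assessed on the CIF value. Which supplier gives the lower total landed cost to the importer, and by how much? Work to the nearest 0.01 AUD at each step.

Supplier A (CIF):
The CIF price already equals the CIF value: 501493.26
Import duty = 501493.26 × 11% = 55164.26
Buyer bears (A): 528.64 + 374.81 + 1705.32 = 2608.77
Landed cost (A) = invoice 501493.26 + 2608.77 + duty 55164.26 = 559266.29
Supplier B (CFR):
CIF value = CFR price + insurance = 545804.47 + 257.54 = 546062.01
Import duty = 546062.01 × 11% = 60066.82
Buyer bears (B): 257.54 + 528.64 + 374.81 + 1705.32 = 2866.31
Landed cost (B) = invoice 545804.47 + 2866.31 + duty 60066.82 = 608737.60
Difference = |559266.29 − 608737.60| = 49471.31

Supplier A is cheaper by AUD 49471.31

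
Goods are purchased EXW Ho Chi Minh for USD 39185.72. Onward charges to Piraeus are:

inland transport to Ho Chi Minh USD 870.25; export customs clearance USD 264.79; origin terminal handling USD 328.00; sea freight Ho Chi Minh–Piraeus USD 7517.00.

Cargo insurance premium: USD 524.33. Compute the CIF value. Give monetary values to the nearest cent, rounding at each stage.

CIF = EXW price + pre-shipment costs + freight + insurance
CIF = 39185.72 + 870.25 + 264.79 + 328.00 + 7517.00 + 524.33 = 48690.09

CIF value: USD 48690.09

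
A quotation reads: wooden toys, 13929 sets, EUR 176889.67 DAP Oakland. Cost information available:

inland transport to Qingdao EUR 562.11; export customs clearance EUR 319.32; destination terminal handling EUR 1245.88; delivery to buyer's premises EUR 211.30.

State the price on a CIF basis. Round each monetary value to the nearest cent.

CIF price: EUR 175432.49

Not relevant to the conversion: export clearance, inland to port — on the seller under both DAP and CIF; already in the DAP price and stays in the CIF price.
From DAP to CIF, the seller no longer bears: destination terminal, delivery.
CIF price = 176889.67 − 1245.88 − 211.30 = 175432.49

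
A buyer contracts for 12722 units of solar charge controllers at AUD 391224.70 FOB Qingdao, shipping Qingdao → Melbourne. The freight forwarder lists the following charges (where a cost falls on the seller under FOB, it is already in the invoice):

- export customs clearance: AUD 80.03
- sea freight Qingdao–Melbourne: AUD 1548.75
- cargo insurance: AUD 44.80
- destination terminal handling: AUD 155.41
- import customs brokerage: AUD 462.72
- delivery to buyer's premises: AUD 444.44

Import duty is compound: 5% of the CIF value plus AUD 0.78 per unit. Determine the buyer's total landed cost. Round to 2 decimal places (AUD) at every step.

FOB: the seller bears costs until goods are on board at the origin port; the buyer bears freight, insurance and all costs thereafter.
Already in the invoice (seller's account under FOB): export clearance — exclude.
CIF value = FOB price + freight + insurance = 391224.70 + 1548.75 + 44.80 = 392818.25
Ad valorem component: 392818.25 × 5% = 19640.91
Specific component: 12722 × 0.78 = 9923.16
Import duty = 19640.91 + 9923.16 = 29564.07
Buyer bears: freight 1548.75 + insurance 44.80 + destination terminal 155.41 + brokerage 462.72 + delivery 444.44 + duty 29564.07 = 32220.19
Landed cost = invoice 391224.70 + 32220.19 = 423444.89

Total landed cost: AUD 423444.89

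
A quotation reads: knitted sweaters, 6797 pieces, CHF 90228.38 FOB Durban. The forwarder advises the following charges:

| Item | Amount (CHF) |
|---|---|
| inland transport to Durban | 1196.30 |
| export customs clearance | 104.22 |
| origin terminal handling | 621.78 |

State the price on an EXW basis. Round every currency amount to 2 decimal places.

EXW price: CHF 88306.08

From FOB to EXW, the seller no longer bears: inland to port, export clearance, origin terminal.
EXW price = 90228.38 − 1196.30 − 104.22 − 621.78 = 88306.08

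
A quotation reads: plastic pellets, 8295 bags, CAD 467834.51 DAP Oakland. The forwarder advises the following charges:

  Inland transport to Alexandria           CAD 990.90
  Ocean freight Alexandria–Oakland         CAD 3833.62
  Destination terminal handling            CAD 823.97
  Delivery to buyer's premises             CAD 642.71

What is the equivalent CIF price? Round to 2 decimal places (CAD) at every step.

Not relevant to the conversion: freight, inland to port — on the seller under both DAP and CIF; already in the DAP price and stays in the CIF price.
From DAP to CIF, the seller no longer bears: destination terminal, delivery.
CIF price = 467834.51 − 823.97 − 642.71 = 466367.83

CIF price: CAD 466367.83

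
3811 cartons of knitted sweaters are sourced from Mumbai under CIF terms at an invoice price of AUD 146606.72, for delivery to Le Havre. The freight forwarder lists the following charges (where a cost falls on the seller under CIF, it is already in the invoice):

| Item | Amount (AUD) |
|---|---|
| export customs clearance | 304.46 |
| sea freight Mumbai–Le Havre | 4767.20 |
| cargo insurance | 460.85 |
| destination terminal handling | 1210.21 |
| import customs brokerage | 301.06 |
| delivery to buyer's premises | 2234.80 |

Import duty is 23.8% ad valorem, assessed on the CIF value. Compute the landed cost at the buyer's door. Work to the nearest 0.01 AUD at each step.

CIF: the seller pays costs through ocean freight and marine insurance to the destination port.
Already in the invoice (seller's account under CIF): export clearance, freight, insurance — exclude.
The CIF price already equals the CIF value: 146606.72
Import duty = 146606.72 × 23.8% = 34892.40
Buyer bears: destination terminal 1210.21 + brokerage 301.06 + delivery 2234.80 + duty 34892.40 = 38638.47
Landed cost = invoice 146606.72 + 38638.47 = 185245.19

Total landed cost: AUD 185245.19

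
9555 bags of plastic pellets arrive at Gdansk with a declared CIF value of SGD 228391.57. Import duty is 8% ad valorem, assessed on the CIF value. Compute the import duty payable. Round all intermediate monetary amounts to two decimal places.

Import duty = 228391.57 × 8% = 18271.33

Import duty: SGD 18271.33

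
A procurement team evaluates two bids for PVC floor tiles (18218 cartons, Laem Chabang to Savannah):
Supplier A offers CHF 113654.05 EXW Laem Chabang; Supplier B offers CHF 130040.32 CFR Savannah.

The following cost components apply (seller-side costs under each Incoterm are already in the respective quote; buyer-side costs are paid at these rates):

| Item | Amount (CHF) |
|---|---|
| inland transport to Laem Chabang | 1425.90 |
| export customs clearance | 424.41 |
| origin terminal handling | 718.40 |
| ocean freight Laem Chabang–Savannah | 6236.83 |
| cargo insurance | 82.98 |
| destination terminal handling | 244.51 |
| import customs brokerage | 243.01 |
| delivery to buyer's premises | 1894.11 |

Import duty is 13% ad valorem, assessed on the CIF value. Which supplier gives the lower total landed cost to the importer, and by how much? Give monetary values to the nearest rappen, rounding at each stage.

Supplier A is cheaper by CHF 8566.23

Supplier A (EXW):
CIF value = EXW price + inland to port + export clearance + origin terminal + freight + insurance = 113654.05 + 1425.90 + 424.41 + 718.40 + 6236.83 + 82.98 = 122542.57
Import duty = 122542.57 × 13% = 15930.53
Buyer bears (A): 1425.90 + 424.41 + 718.40 + 6236.83 + 82.98 + 244.51 + 243.01 + 1894.11 = 11270.15
Landed cost (A) = invoice 113654.05 + 11270.15 + duty 15930.53 = 140854.73
Supplier B (CFR):
CIF value = CFR price + insurance = 130040.32 + 82.98 = 130123.30
Import duty = 130123.30 × 13% = 16916.03
Buyer bears (B): 82.98 + 244.51 + 243.01 + 1894.11 = 2464.61
Landed cost (B) = invoice 130040.32 + 2464.61 + duty 16916.03 = 149420.96
Difference = |140854.73 − 149420.96| = 8566.23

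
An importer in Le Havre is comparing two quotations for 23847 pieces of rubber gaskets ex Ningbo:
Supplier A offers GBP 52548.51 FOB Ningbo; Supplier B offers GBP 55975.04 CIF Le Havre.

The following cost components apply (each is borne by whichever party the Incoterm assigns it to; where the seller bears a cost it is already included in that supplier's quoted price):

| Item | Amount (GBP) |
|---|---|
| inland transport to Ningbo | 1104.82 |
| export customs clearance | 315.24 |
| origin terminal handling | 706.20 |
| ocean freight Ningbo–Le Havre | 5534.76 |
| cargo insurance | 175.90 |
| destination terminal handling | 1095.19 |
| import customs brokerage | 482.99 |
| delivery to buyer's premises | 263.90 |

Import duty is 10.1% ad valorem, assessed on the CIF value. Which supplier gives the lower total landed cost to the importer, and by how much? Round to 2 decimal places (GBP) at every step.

Supplier B is cheaper by GBP 2514.83

Supplier A (FOB):
CIF value = FOB price + freight + insurance = 52548.51 + 5534.76 + 175.90 = 58259.17
Import duty = 58259.17 × 10.1% = 5884.18
Buyer bears (A): 5534.76 + 175.90 + 1095.19 + 482.99 + 263.90 = 7552.74
Landed cost (A) = invoice 52548.51 + 7552.74 + duty 5884.18 = 65985.43
Supplier B (CIF):
The CIF price already equals the CIF value: 55975.04
Import duty = 55975.04 × 10.1% = 5653.48
Buyer bears (B): 1095.19 + 482.99 + 263.90 = 1842.08
Landed cost (B) = invoice 55975.04 + 1842.08 + duty 5653.48 = 63470.60
Difference = |65985.43 − 63470.60| = 2514.83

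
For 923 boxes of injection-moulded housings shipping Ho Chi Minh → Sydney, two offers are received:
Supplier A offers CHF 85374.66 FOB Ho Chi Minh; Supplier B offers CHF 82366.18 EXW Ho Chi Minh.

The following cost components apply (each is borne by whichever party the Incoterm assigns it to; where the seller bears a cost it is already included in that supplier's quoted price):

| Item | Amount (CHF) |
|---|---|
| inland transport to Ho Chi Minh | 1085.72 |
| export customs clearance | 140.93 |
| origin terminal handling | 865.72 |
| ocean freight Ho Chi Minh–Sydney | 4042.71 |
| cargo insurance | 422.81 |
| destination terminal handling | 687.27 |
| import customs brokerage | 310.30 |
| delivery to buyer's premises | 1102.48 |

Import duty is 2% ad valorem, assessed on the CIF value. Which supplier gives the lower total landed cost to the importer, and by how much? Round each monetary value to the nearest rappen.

Supplier B is cheaper by CHF 934.43

Supplier A (FOB):
CIF value = FOB price + freight + insurance = 85374.66 + 4042.71 + 422.81 = 89840.18
Import duty = 89840.18 × 2% = 1796.80
Buyer bears (A): 4042.71 + 422.81 + 687.27 + 310.30 + 1102.48 = 6565.57
Landed cost (A) = invoice 85374.66 + 6565.57 + duty 1796.80 = 93737.03
Supplier B (EXW):
CIF value = EXW price + inland to port + export clearance + origin terminal + freight + insurance = 82366.18 + 1085.72 + 140.93 + 865.72 + 4042.71 + 422.81 = 88924.07
Import duty = 88924.07 × 2% = 1778.48
Buyer bears (B): 1085.72 + 140.93 + 865.72 + 4042.71 + 422.81 + 687.27 + 310.30 + 1102.48 = 8657.94
Landed cost (B) = invoice 82366.18 + 8657.94 + duty 1778.48 = 92802.60
Difference = |93737.03 − 92802.60| = 934.43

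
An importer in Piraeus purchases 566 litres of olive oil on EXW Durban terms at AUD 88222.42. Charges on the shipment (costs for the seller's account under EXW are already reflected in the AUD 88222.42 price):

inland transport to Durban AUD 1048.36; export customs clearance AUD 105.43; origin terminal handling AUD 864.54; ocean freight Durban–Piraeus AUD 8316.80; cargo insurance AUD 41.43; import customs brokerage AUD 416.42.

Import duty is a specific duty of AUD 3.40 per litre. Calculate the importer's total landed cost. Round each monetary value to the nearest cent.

Total landed cost: AUD 100939.80

EXW: the seller makes goods available at their premises; the buyer bears all onward costs.
CIF value = EXW price + inland to port + export clearance + origin terminal + freight + insurance = 88222.42 + 1048.36 + 105.43 + 864.54 + 8316.80 + 41.43 = 98598.98
Import duty = 566 × 3.40 = 1924.40
Buyer bears: inland to port 1048.36 + export clearance 105.43 + origin terminal 864.54 + freight 8316.80 + insurance 41.43 + brokerage 416.42 + duty 1924.40 = 12717.38
Landed cost = invoice 88222.42 + 12717.38 = 100939.80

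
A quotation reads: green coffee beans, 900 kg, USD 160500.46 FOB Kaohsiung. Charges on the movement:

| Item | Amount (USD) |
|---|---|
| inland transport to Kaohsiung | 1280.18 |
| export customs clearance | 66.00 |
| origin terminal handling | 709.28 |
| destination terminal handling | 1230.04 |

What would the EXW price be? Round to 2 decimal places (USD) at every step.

Not relevant to the conversion: destination terminal — on the buyer under both terms; not part of either seller's price.
From FOB to EXW, the seller no longer bears: inland to port, export clearance, origin terminal.
EXW price = 160500.46 − 1280.18 − 66.00 − 709.28 = 158445.00

EXW price: USD 158445.00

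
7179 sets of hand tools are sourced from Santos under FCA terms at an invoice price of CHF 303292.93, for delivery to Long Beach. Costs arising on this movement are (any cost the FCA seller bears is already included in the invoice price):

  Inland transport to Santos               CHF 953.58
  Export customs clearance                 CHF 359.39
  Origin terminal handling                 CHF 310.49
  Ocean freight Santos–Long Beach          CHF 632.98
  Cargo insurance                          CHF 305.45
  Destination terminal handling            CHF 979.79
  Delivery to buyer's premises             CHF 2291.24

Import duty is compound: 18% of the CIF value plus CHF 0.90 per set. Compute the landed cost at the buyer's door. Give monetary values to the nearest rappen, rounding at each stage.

FCA: the seller delivers export-cleared goods to the carrier; the buyer bears costs from that point.
Already in the invoice (seller's account under FCA): inland to port, export clearance — exclude.
CIF value = FCA price + origin terminal + freight + insurance = 303292.93 + 310.49 + 632.98 + 305.45 = 304541.85
Ad valorem component: 304541.85 × 18% = 54817.53
Specific component: 7179 × 0.90 = 6461.10
Import duty = 54817.53 + 6461.10 = 61278.63
Buyer bears: origin terminal 310.49 + freight 632.98 + insurance 305.45 + destination terminal 979.79 + delivery 2291.24 + duty 61278.63 = 65798.58
Landed cost = invoice 303292.93 + 65798.58 = 369091.51

Total landed cost: CHF 369091.51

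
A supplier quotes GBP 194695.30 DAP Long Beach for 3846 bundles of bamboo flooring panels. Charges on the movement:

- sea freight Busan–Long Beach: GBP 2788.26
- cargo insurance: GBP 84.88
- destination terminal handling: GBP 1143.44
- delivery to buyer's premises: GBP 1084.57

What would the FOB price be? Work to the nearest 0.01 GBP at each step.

FOB price: GBP 189594.15

From DAP to FOB, the seller no longer bears: freight, insurance, destination terminal, delivery.
FOB price = 194695.30 − 2788.26 − 84.88 − 1143.44 − 1084.57 = 189594.15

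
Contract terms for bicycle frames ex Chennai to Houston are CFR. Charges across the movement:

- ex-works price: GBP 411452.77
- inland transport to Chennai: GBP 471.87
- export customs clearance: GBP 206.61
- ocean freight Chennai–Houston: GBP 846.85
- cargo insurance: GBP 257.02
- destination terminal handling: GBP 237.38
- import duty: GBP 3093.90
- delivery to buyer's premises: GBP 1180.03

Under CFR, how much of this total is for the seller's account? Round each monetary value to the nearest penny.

Seller's account: GBP 412978.10

CFR: the seller pays costs through ocean freight to the destination port, but not insurance.
Seller's account: goods 411452.77 + inland to port 471.87 + export clearance 206.61 + freight 846.85 = 412978.10
Buyer's account: insurance 257.02 + destination terminal 237.38 + duty 3093.90 + delivery 1180.03 = 4768.33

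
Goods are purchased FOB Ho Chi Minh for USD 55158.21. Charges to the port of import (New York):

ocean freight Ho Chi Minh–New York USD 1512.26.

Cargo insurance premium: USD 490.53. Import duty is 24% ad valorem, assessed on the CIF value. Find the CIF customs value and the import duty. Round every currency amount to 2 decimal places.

CIF value: USD 57161.00; import duty: USD 13718.64

CIF = FOB price + freight + insurance
CIF = 55158.21 + 1512.26 + 490.53 = 57161.00
Import duty = 57161.00 × 24% = 13718.64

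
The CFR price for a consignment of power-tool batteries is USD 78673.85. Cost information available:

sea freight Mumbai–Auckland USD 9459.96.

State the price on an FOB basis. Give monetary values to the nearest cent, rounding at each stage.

FOB price: USD 69213.89

From CFR to FOB, the seller no longer bears: freight.
FOB price = 78673.85 − 9459.96 = 69213.89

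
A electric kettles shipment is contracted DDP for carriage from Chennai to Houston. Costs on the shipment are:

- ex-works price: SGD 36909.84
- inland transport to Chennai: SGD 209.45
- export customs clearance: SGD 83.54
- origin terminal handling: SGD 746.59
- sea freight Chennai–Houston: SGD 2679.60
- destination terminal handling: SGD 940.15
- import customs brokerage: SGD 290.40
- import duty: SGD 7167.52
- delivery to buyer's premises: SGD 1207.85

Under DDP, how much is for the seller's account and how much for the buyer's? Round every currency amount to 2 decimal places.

Seller: SGD 50234.94; buyer: SGD 0.00

DDP: the seller bears all costs including import duty.
Seller's account: goods 36909.84 + inland to port 209.45 + export clearance 83.54 + origin terminal 746.59 + freight 2679.60 + destination terminal 940.15 + brokerage 290.40 + duty 7167.52 + delivery 1207.85 = 50234.94
Buyer's account: 0.00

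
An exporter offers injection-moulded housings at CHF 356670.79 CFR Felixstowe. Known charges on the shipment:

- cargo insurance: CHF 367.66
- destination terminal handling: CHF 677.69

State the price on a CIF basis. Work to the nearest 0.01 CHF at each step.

Not relevant to the conversion: destination terminal — on the buyer under both terms; not part of either seller's price.
From CFR to CIF, the seller additionally bears: insurance.
CIF price = 356670.79 + 367.66 = 357038.45

CIF price: CHF 357038.45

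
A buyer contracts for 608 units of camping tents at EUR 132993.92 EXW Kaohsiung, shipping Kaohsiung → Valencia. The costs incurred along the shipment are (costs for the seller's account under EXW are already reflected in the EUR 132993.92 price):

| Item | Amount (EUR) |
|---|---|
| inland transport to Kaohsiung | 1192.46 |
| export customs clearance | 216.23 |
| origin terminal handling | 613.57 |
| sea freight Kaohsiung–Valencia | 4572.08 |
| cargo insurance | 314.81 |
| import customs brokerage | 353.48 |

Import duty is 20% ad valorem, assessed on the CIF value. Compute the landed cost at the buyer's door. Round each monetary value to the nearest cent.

Total landed cost: EUR 168237.16

EXW: the seller makes goods available at their premises; the buyer bears all onward costs.
CIF value = EXW price + inland to port + export clearance + origin terminal + freight + insurance = 132993.92 + 1192.46 + 216.23 + 613.57 + 4572.08 + 314.81 = 139903.07
Import duty = 139903.07 × 20% = 27980.61
Buyer bears: inland to port 1192.46 + export clearance 216.23 + origin terminal 613.57 + freight 4572.08 + insurance 314.81 + brokerage 353.48 + duty 27980.61 = 35243.24
Landed cost = invoice 132993.92 + 35243.24 = 168237.16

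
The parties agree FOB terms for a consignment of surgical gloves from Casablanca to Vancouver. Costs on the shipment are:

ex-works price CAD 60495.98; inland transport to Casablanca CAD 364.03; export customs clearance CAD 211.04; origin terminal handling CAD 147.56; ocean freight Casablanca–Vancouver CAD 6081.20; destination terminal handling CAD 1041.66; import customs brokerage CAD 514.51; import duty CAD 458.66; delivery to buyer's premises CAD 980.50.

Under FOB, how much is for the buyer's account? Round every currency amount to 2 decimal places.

Buyer's account: CAD 9076.53

FOB: the seller bears costs until goods are on board at the origin port; the buyer bears freight, insurance and all costs thereafter.
Seller's account: goods 60495.98 + inland to port 364.03 + export clearance 211.04 + origin terminal 147.56 = 61218.61
Buyer's account: freight 6081.20 + destination terminal 1041.66 + brokerage 514.51 + duty 458.66 + delivery 980.50 = 9076.53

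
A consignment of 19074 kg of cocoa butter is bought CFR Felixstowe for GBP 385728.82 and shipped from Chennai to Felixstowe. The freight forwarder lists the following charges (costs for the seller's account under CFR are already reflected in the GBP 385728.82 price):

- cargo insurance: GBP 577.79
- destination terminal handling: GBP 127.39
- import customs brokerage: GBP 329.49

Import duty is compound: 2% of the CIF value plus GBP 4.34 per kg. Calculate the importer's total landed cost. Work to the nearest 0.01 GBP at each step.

CFR: the seller pays costs through ocean freight to the destination port, but not insurance.
CIF value = CFR price + insurance = 385728.82 + 577.79 = 386306.61
Ad valorem component: 386306.61 × 2% = 7726.13
Specific component: 19074 × 4.34 = 82781.16
Import duty = 7726.13 + 82781.16 = 90507.29
Buyer bears: insurance 577.79 + destination terminal 127.39 + brokerage 329.49 + duty 90507.29 = 91541.96
Landed cost = invoice 385728.82 + 91541.96 = 477270.78

Total landed cost: GBP 477270.78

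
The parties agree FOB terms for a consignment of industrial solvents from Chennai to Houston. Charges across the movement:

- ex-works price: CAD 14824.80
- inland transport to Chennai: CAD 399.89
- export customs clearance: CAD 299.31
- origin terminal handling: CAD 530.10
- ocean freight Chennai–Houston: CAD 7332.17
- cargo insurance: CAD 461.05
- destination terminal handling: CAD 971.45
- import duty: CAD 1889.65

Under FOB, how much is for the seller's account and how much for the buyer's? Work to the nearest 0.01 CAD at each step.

Seller: CAD 16054.10; buyer: CAD 10654.32

FOB: the seller bears costs until goods are on board at the origin port; the buyer bears freight, insurance and all costs thereafter.
Seller's account: goods 14824.80 + inland to port 399.89 + export clearance 299.31 + origin terminal 530.10 = 16054.10
Buyer's account: freight 7332.17 + insurance 461.05 + destination terminal 971.45 + duty 1889.65 = 10654.32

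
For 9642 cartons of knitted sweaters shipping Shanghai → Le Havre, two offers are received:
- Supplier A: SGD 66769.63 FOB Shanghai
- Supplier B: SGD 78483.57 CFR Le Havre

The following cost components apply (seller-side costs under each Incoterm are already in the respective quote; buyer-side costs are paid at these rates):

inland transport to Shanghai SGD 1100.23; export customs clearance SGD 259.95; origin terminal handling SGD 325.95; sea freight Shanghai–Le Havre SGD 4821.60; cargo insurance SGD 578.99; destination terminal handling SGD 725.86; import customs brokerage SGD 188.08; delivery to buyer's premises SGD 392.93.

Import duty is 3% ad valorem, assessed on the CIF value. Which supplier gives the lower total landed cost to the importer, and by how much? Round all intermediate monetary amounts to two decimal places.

Supplier A is cheaper by SGD 7099.11

Supplier A (FOB):
CIF value = FOB price + freight + insurance = 66769.63 + 4821.60 + 578.99 = 72170.22
Import duty = 72170.22 × 3% = 2165.11
Buyer bears (A): 4821.60 + 578.99 + 725.86 + 188.08 + 392.93 = 6707.46
Landed cost (A) = invoice 66769.63 + 6707.46 + duty 2165.11 = 75642.20
Supplier B (CFR):
CIF value = CFR price + insurance = 78483.57 + 578.99 = 79062.56
Import duty = 79062.56 × 3% = 2371.88
Buyer bears (B): 578.99 + 725.86 + 188.08 + 392.93 = 1885.86
Landed cost (B) = invoice 78483.57 + 1885.86 + duty 2371.88 = 82741.31
Difference = |75642.20 − 82741.31| = 7099.11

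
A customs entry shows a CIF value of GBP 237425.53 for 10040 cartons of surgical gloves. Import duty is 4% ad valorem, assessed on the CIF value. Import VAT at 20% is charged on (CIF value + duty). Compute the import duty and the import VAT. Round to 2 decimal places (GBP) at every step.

Import duty: GBP 9497.02; import VAT: GBP 49384.51

Import duty = 237425.53 × 4% = 9497.02
VAT base = CIF + duty = 237425.53 + 9497.02 = 246922.55
Import VAT = 246922.55 × 20% = 49384.51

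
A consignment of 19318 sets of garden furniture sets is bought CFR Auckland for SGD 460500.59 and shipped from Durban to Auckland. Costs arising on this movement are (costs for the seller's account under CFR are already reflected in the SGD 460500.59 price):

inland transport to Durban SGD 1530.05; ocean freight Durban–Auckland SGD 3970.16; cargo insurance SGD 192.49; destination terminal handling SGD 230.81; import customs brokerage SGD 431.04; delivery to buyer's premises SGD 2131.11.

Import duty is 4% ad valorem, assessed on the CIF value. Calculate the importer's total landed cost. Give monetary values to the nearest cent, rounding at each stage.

Total landed cost: SGD 481913.76

CFR: the seller pays costs through ocean freight to the destination port, but not insurance.
Already in the invoice (seller's account under CFR): inland to port, freight — exclude.
CIF value = CFR price + insurance = 460500.59 + 192.49 = 460693.08
Import duty = 460693.08 × 4% = 18427.72
Buyer bears: insurance 192.49 + destination terminal 230.81 + brokerage 431.04 + delivery 2131.11 + duty 18427.72 = 21413.17
Landed cost = invoice 460500.59 + 21413.17 = 481913.76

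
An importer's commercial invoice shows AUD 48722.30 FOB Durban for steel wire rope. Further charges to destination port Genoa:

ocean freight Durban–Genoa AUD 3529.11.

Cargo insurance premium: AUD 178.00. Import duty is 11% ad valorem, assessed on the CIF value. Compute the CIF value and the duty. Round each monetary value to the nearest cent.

CIF = FOB price + freight + insurance
CIF = 48722.30 + 3529.11 + 178.00 = 52429.41
Import duty = 52429.41 × 11% = 5767.24

CIF value: AUD 52429.41; import duty: AUD 5767.24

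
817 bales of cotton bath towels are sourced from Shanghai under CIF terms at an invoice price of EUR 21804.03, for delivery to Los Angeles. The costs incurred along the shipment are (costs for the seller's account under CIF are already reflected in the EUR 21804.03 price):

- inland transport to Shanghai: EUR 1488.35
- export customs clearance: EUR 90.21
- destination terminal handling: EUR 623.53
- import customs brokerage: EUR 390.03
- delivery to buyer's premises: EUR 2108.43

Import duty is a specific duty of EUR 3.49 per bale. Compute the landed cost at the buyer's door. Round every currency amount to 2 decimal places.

CIF: the seller pays costs through ocean freight and marine insurance to the destination port.
Already in the invoice (seller's account under CIF): inland to port, export clearance — exclude.
The CIF price already equals the CIF value: 21804.03
Import duty = 817 × 3.49 = 2851.33
Buyer bears: destination terminal 623.53 + brokerage 390.03 + delivery 2108.43 + duty 2851.33 = 5973.32
Landed cost = invoice 21804.03 + 5973.32 = 27777.35

Total landed cost: EUR 27777.35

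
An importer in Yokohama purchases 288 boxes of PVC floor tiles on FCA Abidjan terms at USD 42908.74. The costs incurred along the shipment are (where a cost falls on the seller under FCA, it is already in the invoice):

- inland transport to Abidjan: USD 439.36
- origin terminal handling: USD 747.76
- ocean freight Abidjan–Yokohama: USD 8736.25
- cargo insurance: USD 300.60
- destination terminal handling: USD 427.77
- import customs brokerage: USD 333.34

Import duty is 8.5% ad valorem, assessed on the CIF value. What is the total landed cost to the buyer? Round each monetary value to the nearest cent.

FCA: the seller delivers export-cleared goods to the carrier; the buyer bears costs from that point.
Already in the invoice (seller's account under FCA): inland to port — exclude.
CIF value = FCA price + origin terminal + freight + insurance = 42908.74 + 747.76 + 8736.25 + 300.60 = 52693.35
Import duty = 52693.35 × 8.5% = 4478.93
Buyer bears: origin terminal 747.76 + freight 8736.25 + insurance 300.60 + destination terminal 427.77 + brokerage 333.34 + duty 4478.93 = 15024.65
Landed cost = invoice 42908.74 + 15024.65 = 57933.39

Total landed cost: USD 57933.39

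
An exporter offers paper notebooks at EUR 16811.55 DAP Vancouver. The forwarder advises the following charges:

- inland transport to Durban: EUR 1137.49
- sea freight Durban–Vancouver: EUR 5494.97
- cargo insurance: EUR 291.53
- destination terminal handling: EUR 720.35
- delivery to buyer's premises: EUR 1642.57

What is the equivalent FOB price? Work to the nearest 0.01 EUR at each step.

FOB price: EUR 8662.13

Not relevant to the conversion: inland to port — on the seller under both DAP and FOB; already in the DAP price and stays in the FOB price.
From DAP to FOB, the seller no longer bears: freight, insurance, destination terminal, delivery.
FOB price = 16811.55 − 5494.97 − 291.53 − 720.35 − 1642.57 = 8662.13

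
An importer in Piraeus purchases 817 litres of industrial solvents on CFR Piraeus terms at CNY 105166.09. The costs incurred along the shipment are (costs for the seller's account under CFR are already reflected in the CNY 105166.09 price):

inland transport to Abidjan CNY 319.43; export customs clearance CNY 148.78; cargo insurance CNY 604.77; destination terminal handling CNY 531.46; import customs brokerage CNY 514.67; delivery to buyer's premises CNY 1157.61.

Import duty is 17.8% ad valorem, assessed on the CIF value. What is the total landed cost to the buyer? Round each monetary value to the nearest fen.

CFR: the seller pays costs through ocean freight to the destination port, but not insurance.
Already in the invoice (seller's account under CFR): inland to port, export clearance — exclude.
CIF value = CFR price + insurance = 105166.09 + 604.77 = 105770.86
Import duty = 105770.86 × 17.8% = 18827.21
Buyer bears: insurance 604.77 + destination terminal 531.46 + brokerage 514.67 + delivery 1157.61 + duty 18827.21 = 21635.72
Landed cost = invoice 105166.09 + 21635.72 = 126801.81

Total landed cost: CNY 126801.81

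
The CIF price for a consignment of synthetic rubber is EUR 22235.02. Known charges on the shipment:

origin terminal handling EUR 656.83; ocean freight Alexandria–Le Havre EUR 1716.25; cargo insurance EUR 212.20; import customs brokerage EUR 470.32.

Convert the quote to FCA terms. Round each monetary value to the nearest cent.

FCA price: EUR 19649.74

Not relevant to the conversion: brokerage — on the buyer under both terms; not part of either seller's price.
From CIF to FCA, the seller no longer bears: origin terminal, freight, insurance.
FCA price = 22235.02 − 656.83 − 1716.25 − 212.20 = 19649.74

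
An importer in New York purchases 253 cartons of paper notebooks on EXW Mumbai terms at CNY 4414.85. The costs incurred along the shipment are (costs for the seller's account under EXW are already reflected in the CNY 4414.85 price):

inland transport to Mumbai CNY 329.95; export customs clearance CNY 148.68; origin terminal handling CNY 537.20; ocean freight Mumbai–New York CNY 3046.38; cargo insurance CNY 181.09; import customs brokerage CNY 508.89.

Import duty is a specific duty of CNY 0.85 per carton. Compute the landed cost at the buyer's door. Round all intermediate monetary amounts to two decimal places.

EXW: the seller makes goods available at their premises; the buyer bears all onward costs.
CIF value = EXW price + inland to port + export clearance + origin terminal + freight + insurance = 4414.85 + 329.95 + 148.68 + 537.20 + 3046.38 + 181.09 = 8658.15
Import duty = 253 × 0.85 = 215.05
Buyer bears: inland to port 329.95 + export clearance 148.68 + origin terminal 537.20 + freight 3046.38 + insurance 181.09 + brokerage 508.89 + duty 215.05 = 4967.24
Landed cost = invoice 4414.85 + 4967.24 = 9382.09

Total landed cost: CNY 9382.09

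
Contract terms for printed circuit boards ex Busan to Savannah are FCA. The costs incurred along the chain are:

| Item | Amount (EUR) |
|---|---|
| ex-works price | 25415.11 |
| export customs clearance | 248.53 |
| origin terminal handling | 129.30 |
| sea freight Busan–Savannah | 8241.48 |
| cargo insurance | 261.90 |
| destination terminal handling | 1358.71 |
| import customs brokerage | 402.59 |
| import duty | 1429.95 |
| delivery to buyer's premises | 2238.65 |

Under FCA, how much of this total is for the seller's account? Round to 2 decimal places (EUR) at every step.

Seller's account: EUR 25663.64

FCA: the seller delivers export-cleared goods to the carrier; the buyer bears costs from that point.
Seller's account: goods 25415.11 + export clearance 248.53 = 25663.64
Buyer's account: origin terminal 129.30 + freight 8241.48 + insurance 261.90 + destination terminal 1358.71 + brokerage 402.59 + duty 1429.95 + delivery 2238.65 = 14062.58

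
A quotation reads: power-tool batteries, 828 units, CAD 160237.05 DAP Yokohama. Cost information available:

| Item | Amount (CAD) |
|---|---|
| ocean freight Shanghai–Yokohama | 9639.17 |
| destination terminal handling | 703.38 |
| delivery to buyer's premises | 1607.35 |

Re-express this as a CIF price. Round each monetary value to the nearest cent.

CIF price: CAD 157926.32

Not relevant to the conversion: freight — on the seller under both DAP and CIF; already in the DAP price and stays in the CIF price.
From DAP to CIF, the seller no longer bears: destination terminal, delivery.
CIF price = 160237.05 − 703.38 − 1607.35 = 157926.32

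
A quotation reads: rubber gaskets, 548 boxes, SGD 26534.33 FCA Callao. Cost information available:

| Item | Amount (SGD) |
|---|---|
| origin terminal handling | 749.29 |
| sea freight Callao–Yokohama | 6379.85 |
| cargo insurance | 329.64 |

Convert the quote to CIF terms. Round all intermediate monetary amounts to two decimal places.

From FCA to CIF, the seller additionally bears: origin terminal, freight, insurance.
CIF price = 26534.33 + 749.29 + 6379.85 + 329.64 = 33993.11

CIF price: SGD 33993.11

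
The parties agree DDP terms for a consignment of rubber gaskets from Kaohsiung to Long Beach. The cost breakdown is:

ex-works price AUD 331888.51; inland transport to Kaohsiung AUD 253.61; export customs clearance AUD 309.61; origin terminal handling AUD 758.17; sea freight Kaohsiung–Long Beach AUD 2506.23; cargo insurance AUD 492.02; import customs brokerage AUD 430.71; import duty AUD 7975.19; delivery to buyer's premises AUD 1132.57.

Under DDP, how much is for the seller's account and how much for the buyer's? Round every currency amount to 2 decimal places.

DDP: the seller bears all costs including import duty.
Seller's account: goods 331888.51 + inland to port 253.61 + export clearance 309.61 + origin terminal 758.17 + freight 2506.23 + insurance 492.02 + brokerage 430.71 + duty 7975.19 + delivery 1132.57 = 345746.62
Buyer's account: 0.00

Seller: AUD 345746.62; buyer: AUD 0.00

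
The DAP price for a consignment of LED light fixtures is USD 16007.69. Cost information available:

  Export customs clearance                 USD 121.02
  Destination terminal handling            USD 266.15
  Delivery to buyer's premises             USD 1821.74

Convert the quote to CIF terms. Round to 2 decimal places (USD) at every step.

Not relevant to the conversion: export clearance — on the seller under both DAP and CIF; already in the DAP price and stays in the CIF price.
From DAP to CIF, the seller no longer bears: destination terminal, delivery.
CIF price = 16007.69 − 266.15 − 1821.74 = 13919.80

CIF price: USD 13919.80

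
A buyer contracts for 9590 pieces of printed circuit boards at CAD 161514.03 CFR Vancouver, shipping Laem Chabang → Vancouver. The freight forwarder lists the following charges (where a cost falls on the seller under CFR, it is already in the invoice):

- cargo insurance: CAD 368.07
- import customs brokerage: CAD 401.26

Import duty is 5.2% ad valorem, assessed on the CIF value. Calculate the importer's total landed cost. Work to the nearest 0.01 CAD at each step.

Total landed cost: CAD 170701.23

CFR: the seller pays costs through ocean freight to the destination port, but not insurance.
CIF value = CFR price + insurance = 161514.03 + 368.07 = 161882.10
Import duty = 161882.10 × 5.2% = 8417.87
Buyer bears: insurance 368.07 + brokerage 401.26 + duty 8417.87 = 9187.20
Landed cost = invoice 161514.03 + 9187.20 = 170701.23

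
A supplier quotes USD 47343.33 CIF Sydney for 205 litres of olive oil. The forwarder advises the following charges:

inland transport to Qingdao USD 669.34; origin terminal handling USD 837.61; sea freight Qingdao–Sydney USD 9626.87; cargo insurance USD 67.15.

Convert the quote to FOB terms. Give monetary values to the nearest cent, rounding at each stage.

FOB price: USD 37649.31

Not relevant to the conversion: inland to port, origin terminal — on the seller under both CIF and FOB; already in the CIF price and stays in the FOB price.
From CIF to FOB, the seller no longer bears: freight, insurance.
FOB price = 47343.33 − 9626.87 − 67.15 = 37649.31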